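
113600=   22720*5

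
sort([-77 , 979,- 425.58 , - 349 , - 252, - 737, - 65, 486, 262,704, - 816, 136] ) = [  -  816, - 737,  -  425.58, -349, - 252 ,-77,-65,136, 262,486,704, 979 ] 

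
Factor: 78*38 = 2^2*3^1*13^1*19^1 = 2964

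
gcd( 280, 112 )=56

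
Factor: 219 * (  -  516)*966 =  - 109161864=- 2^3*3^3*7^1*23^1*43^1*73^1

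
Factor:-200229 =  - 3^1*31^1*2153^1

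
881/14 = 62+13/14 = 62.93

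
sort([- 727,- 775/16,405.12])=[ - 727, - 775/16, 405.12 ] 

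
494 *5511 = 2722434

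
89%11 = 1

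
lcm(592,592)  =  592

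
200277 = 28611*7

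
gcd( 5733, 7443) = 9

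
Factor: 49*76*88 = 2^5*7^2*11^1 * 19^1= 327712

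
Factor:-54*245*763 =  - 10094490=- 2^1*3^3*5^1*7^3 * 109^1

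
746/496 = 1 + 125/248 = 1.50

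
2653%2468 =185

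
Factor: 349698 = 2^1*3^1*167^1*349^1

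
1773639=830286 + 943353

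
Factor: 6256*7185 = 44949360=2^4*3^1*5^1 * 17^1 * 23^1*479^1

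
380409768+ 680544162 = 1060953930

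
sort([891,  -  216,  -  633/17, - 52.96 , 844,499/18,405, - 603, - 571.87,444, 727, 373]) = [ - 603, -571.87,  -  216, - 52.96, - 633/17,499/18,373,405,444,727, 844, 891] 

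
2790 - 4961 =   -  2171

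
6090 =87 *70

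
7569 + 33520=41089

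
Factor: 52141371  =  3^1 * 17380457^1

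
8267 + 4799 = 13066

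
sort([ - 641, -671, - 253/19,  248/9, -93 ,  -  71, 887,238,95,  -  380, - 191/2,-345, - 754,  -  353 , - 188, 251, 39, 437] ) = [ - 754, - 671, - 641, - 380, -353, - 345, - 188, - 191/2, - 93, - 71, - 253/19, 248/9, 39, 95,238, 251,437,887]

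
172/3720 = 43/930 = 0.05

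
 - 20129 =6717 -26846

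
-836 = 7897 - 8733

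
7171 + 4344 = 11515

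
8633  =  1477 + 7156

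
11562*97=1121514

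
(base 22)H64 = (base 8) 20254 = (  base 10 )8364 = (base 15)2729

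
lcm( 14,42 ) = 42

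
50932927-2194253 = 48738674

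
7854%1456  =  574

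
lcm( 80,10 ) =80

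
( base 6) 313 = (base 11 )A7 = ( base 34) 3F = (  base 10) 117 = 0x75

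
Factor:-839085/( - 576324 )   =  279695/192108= 2^(-2)*3^(-1)*5^1*7^ ( - 1) * 13^2*331^1 * 2287^(  -  1)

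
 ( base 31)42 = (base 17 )77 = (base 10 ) 126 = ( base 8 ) 176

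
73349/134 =547+51/134= 547.38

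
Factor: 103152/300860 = 12/35  =  2^2*3^1*5^( - 1 )*7^(-1)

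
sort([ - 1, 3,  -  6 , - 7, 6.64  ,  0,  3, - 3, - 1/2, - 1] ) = [ - 7, - 6, - 3, - 1 , - 1, - 1/2,0, 3, 3, 6.64]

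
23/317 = 23/317 = 0.07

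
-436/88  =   - 5  +  1/22= - 4.95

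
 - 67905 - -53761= - 14144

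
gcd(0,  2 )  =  2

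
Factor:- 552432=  - 2^4* 3^1*17^1*677^1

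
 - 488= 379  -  867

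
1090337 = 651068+439269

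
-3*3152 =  - 9456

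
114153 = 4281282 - 4167129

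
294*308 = 90552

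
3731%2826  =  905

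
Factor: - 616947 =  - 3^1*17^1*12097^1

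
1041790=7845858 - 6804068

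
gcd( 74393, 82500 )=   11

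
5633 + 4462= 10095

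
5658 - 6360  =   - 702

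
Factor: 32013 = 3^2* 3557^1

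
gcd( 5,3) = 1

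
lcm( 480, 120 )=480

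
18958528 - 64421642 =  - 45463114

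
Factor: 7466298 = 2^1 * 3^1 * 7^1*17^1 * 10457^1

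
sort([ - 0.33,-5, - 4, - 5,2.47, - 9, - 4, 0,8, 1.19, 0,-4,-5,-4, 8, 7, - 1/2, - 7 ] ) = [ - 9,-7, - 5, - 5 ,-5, - 4,  -  4,-4,-4, - 1/2,-0.33, 0,0,1.19,2.47,7, 8,8 ]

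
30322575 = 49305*615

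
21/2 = 10 + 1/2=10.50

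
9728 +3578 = 13306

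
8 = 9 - 1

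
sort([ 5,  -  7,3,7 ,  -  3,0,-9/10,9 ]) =[  -  7,- 3, - 9/10, 0 , 3, 5,7,9] 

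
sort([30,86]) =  [30, 86 ] 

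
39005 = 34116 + 4889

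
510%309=201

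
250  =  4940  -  4690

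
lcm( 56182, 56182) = 56182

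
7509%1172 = 477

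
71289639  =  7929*8991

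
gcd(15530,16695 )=5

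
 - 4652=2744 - 7396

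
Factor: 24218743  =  3319^1*7297^1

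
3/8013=1/2671 = 0.00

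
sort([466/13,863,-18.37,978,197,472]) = [  -  18.37, 466/13 , 197,472,863 , 978 ]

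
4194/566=2097/283 = 7.41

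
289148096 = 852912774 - 563764678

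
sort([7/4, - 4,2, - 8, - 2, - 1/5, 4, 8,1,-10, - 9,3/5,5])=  [ - 10,  -  9, - 8, - 4, - 2,- 1/5, 3/5, 1 , 7/4, 2, 4,5, 8] 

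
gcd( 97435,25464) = 1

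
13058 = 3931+9127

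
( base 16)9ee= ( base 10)2542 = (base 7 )10261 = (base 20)672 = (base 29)30j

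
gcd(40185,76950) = 855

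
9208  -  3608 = 5600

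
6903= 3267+3636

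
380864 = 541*704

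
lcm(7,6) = 42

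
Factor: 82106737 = 37^1*43^1*51607^1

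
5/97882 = 5/97882 = 0.00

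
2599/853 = 3+40/853 = 3.05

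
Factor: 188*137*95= 2446820 = 2^2*5^1* 19^1*47^1 *137^1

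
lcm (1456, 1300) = 36400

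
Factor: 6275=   5^2*251^1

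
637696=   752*848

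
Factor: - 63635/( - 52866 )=65/54 = 2^( - 1)*3^( - 3)*5^1*13^1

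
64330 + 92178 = 156508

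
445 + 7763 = 8208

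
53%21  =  11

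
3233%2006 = 1227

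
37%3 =1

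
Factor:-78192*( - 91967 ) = 7191083664 =2^4*3^3 * 181^1*91967^1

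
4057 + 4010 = 8067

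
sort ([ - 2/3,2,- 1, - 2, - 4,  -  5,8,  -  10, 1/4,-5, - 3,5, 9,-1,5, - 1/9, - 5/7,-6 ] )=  [ - 10,-6,-5 , - 5,  -  4,-3, - 2,-1, - 1 , - 5/7,  -  2/3,  -  1/9,1/4,2, 5, 5, 8, 9]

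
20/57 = 20/57 = 0.35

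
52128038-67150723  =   - 15022685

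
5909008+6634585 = 12543593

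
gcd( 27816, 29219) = 61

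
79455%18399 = 5859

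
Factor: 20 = 2^2*5^1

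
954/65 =14 + 44/65 = 14.68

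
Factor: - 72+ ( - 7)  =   - 79^1=- 79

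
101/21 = 101/21 = 4.81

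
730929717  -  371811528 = 359118189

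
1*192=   192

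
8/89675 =8/89675 = 0.00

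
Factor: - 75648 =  - 2^7*3^1 * 197^1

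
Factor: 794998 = 2^1*19^1*20921^1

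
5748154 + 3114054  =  8862208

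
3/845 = 3/845 = 0.00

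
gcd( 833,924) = 7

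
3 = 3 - 0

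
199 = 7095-6896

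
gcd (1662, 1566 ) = 6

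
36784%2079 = 1441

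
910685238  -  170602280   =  740082958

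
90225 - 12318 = 77907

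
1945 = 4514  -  2569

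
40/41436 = 10/10359 = 0.00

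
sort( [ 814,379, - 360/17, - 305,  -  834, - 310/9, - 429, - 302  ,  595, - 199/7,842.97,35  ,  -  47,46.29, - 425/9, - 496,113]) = [ - 834, - 496, - 429, - 305, - 302, - 425/9, - 47, - 310/9,- 199/7, - 360/17,35, 46.29, 113, 379,595 , 814,842.97] 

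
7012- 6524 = 488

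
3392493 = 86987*39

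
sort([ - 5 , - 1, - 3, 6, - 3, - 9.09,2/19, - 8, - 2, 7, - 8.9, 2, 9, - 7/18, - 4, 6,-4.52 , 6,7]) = [ - 9.09, - 8.9, - 8, - 5, - 4.52, -4, - 3, - 3, - 2 , - 1, - 7/18, 2/19,  2, 6, 6,6, 7, 7, 9]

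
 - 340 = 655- 995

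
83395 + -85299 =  - 1904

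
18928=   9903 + 9025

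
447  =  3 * 149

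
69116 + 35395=104511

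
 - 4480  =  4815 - 9295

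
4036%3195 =841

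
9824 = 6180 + 3644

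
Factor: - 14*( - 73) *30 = 30660 = 2^2*3^1*5^1*7^1* 73^1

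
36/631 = 36/631 = 0.06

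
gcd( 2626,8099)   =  13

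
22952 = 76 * 302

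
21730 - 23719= - 1989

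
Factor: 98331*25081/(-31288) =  - 2^(-3)*3^1 *7^1*73^1 * 449^1*3583^1*3911^( - 1) = -2466239811/31288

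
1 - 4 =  -3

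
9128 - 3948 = 5180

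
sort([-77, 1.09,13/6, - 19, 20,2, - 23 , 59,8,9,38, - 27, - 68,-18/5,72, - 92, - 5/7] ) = [ - 92,- 77, - 68, - 27, - 23, - 19 , - 18/5, - 5/7,  1.09, 2,  13/6, 8 , 9, 20, 38, 59,  72]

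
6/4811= 6/4811 =0.00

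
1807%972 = 835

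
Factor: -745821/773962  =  -2^( - 1 )*3^3*7^( - 1 )*23^1*59^(-1 )*937^( - 1 )* 1201^1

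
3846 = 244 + 3602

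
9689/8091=9689/8091 = 1.20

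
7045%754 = 259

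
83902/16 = 41951/8  =  5243.88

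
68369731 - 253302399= -184932668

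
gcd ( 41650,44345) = 245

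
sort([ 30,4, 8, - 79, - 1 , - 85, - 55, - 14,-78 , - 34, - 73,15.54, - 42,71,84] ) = [ - 85,-79, - 78, - 73, - 55, - 42, - 34, - 14, -1, 4, 8 , 15.54,30,71,84 ]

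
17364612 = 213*81524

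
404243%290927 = 113316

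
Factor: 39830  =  2^1*5^1*7^1* 569^1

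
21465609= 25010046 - 3544437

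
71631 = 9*7959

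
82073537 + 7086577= 89160114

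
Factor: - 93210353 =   -  47^1 * 197^1 * 10067^1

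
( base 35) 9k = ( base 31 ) AP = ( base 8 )517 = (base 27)CB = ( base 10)335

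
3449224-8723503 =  - 5274279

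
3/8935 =3/8935 = 0.00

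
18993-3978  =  15015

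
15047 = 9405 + 5642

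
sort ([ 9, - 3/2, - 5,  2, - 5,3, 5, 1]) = [-5, -5, - 3/2,1,2,3,5,9] 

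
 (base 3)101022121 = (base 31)7pk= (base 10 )7522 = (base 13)3568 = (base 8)16542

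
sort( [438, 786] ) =[ 438,786] 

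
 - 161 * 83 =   -  13363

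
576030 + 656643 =1232673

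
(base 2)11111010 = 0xFA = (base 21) BJ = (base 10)250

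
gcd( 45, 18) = 9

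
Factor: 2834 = 2^1*13^1*109^1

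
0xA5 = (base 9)203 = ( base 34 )4t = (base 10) 165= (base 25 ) 6F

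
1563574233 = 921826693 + 641747540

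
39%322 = 39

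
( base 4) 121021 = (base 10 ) 1609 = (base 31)1KS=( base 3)2012121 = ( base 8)3111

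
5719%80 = 39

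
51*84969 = 4333419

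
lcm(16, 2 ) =16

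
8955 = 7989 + 966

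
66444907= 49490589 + 16954318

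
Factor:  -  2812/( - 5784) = 2^( - 1) * 3^( - 1)*19^1*37^1 * 241^( - 1)=703/1446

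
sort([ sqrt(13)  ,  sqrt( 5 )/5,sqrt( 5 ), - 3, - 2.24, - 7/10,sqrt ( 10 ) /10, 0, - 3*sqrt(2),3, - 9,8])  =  [ - 9,  -  3*sqrt(2), - 3,-2.24 ,-7/10,0,  sqrt(10)/10,  sqrt(5) /5 , sqrt(5 ),3,  sqrt(13 ),8]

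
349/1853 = 349/1853 = 0.19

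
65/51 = 65/51 =1.27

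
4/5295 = 4/5295=0.00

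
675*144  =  97200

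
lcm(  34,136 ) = 136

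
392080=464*845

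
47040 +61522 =108562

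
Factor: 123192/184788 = 2/3 = 2^1*3^(-1) 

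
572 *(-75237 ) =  - 43035564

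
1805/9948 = 1805/9948  =  0.18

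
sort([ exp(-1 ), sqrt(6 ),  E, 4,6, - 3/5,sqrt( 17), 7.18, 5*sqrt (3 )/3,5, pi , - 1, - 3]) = [-3,-1, - 3/5,exp( - 1 ), sqrt (6),E , 5*sqrt( 3)/3, pi , 4, sqrt ( 17 ), 5, 6, 7.18]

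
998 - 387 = 611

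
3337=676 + 2661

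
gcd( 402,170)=2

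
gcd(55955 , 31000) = 155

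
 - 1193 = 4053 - 5246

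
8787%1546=1057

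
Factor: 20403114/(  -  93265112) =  - 2^( - 2 ) * 3^1*31^(-1)*97^( - 1 )*1483^1*2293^1*3877^( - 1 )= -  10201557/46632556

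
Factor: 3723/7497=3^ ( - 1) * 7^(  -  2)*73^1 = 73/147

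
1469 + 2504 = 3973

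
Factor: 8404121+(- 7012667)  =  1391454  =  2^1*3^2*23^1 * 3361^1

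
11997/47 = 11997/47  =  255.26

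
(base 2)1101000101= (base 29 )sp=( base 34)OL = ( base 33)pc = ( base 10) 837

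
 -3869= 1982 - 5851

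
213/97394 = 213/97394 = 0.00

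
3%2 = 1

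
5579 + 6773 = 12352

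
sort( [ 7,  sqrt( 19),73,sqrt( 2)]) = [ sqrt (2 ),sqrt( 19), 7, 73] 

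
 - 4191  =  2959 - 7150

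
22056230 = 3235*6818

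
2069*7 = 14483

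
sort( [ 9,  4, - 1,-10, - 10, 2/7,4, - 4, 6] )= [ - 10, - 10, - 4, - 1, 2/7,4, 4, 6,9] 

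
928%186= 184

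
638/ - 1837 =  - 1 + 109/167 = -0.35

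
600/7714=300/3857=0.08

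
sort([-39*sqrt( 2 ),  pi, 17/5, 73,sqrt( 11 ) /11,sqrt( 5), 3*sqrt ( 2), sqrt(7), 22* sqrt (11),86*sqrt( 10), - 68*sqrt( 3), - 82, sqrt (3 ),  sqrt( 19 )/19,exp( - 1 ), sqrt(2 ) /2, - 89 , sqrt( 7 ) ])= [ - 68*sqrt( 3 ), - 89,  -  82, - 39*sqrt( 2),sqrt(19)/19, sqrt( 11 ) /11 , exp( - 1 ), sqrt( 2)/2 , sqrt( 3),  sqrt( 5 ),sqrt(7),sqrt( 7), pi,17/5, 3* sqrt( 2),22*sqrt(11 ),73,86*sqrt( 10 ) ] 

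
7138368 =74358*96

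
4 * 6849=27396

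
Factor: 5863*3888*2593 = 59108326992 = 2^4*3^5*11^1*13^1*41^1*2593^1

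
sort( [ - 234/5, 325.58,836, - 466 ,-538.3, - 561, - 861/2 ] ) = [-561, -538.3,- 466, - 861/2, - 234/5,325.58, 836] 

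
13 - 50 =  - 37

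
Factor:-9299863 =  - 499^1*18637^1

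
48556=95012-46456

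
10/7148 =5/3574 = 0.00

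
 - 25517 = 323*(-79)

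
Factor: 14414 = 2^1*7207^1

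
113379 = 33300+80079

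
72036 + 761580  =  833616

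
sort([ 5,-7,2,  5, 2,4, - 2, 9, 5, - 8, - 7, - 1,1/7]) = [-8,-7,-7, - 2, - 1,1/7,2,2,4,  5,5,5,9 ] 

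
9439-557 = 8882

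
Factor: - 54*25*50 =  -67500 = - 2^2*3^3*5^4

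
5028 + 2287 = 7315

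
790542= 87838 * 9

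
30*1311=39330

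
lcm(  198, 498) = 16434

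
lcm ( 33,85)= 2805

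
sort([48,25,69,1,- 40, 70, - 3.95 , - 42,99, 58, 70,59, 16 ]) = [-42, - 40, - 3.95, 1,16, 25 , 48  ,  58, 59, 69,70,70, 99]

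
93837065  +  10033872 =103870937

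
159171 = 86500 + 72671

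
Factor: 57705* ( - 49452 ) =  - 2^2*3^2*5^1*13^1*317^1*3847^1 = - 2853627660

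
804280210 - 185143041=619137169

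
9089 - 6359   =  2730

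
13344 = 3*4448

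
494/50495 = 494/50495= 0.01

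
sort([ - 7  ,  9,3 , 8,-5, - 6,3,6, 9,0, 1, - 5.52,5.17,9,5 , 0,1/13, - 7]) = [ - 7, - 7 ,-6, - 5.52, - 5,0,0 , 1/13, 1,3,3, 5,5.17,6,8, 9,9,9]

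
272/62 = 4 + 12/31 = 4.39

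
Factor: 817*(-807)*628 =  - 414052332  =  - 2^2 * 3^1 *19^1*43^1  *157^1*269^1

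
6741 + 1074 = 7815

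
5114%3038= 2076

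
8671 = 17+8654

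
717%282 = 153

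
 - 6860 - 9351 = - 16211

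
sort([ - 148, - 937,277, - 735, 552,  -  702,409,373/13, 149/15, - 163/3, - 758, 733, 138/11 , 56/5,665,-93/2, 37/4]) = [ - 937, - 758, - 735, - 702, - 148,-163/3,- 93/2, 37/4,149/15,56/5,138/11 , 373/13,277,  409, 552,665 , 733 ] 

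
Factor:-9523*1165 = -11094295= - 5^1*89^1*107^1*233^1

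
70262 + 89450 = 159712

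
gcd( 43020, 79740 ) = 180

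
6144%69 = 3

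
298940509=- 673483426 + 972423935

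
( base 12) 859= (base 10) 1221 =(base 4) 103011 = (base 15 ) 566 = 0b10011000101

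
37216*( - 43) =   -  1600288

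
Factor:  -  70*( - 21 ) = 2^1*3^1*5^1*7^2 = 1470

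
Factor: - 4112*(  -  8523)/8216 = 4380822/1027 = 2^1*3^2*13^( - 1 )*79^(  -  1)*257^1*947^1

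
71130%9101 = 7423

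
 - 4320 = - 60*72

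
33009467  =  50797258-17787791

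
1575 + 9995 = 11570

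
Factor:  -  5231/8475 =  - 3^(-1) *5^(-2)*113^( - 1 )*5231^1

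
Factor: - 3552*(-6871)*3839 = 2^5*3^1*11^1*37^1*349^1*6871^1 = 93693835488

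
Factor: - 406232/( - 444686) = 2^2*11^(  -  1)*41^ (-1)*103^1 = 412/451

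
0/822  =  0 = 0.00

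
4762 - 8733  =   - 3971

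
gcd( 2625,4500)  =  375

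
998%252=242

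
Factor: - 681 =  - 3^1*227^1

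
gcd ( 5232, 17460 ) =12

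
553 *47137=26066761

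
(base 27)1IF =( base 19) 37E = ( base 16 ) 4CE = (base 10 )1230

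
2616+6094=8710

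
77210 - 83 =77127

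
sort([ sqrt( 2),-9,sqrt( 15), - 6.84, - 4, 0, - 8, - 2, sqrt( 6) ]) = [ - 9, - 8 , - 6.84  , - 4,- 2, 0,sqrt( 2), sqrt(6 ), sqrt ( 15 )] 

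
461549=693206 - 231657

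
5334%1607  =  513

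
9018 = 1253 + 7765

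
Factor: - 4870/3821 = -2^1*5^1*487^1*3821^( - 1)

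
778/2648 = 389/1324= 0.29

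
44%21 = 2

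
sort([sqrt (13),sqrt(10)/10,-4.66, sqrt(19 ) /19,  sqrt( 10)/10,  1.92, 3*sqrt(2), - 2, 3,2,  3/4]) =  [ - 4.66, - 2,  sqrt (19 ) /19,sqrt( 10 ) /10,sqrt ( 10) /10,3/4,1.92,2 , 3, sqrt(13 ),3 * sqrt ( 2)] 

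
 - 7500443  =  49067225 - 56567668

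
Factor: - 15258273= - 3^1*19^1*41^1*6529^1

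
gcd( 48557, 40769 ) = 59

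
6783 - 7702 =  -919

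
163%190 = 163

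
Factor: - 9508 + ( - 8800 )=  -  2^2*23^1 * 199^1 = - 18308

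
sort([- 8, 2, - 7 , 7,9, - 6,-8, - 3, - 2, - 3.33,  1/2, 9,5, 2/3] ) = [ - 8,-8,-7, - 6, - 3.33,-3, - 2, 1/2,  2/3,2, 5,7,9,  9]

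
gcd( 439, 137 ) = 1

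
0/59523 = 0 = 0.00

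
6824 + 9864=16688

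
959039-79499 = 879540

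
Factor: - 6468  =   - 2^2*3^1*7^2*11^1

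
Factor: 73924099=241^1 * 306739^1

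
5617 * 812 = 4561004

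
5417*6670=36131390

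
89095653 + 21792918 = 110888571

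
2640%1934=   706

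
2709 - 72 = 2637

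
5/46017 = 5/46017=0.00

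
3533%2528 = 1005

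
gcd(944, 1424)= 16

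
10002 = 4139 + 5863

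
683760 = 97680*7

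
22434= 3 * 7478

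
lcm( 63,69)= 1449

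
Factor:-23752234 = - 2^1 *11^1*1079647^1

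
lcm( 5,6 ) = 30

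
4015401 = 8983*447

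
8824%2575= 1099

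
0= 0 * 318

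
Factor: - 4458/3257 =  - 2^1*3^1*743^1*  3257^( - 1)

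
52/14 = 26/7 = 3.71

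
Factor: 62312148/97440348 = 5192679/8120029  =  3^1*29^( - 1)*379^1*4567^1*280001^(-1 )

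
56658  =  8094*7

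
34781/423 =82 + 95/423=82.22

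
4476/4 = 1119 = 1119.00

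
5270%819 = 356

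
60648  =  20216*3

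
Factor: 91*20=2^2*5^1  *  7^1*13^1 = 1820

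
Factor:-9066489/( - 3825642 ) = 2^ (-1)*637607^( - 1)*3022163^1 = 3022163/1275214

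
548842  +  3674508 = 4223350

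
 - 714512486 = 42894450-757406936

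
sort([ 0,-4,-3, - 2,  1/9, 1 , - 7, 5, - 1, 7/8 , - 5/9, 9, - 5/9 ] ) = [-7,-4 , - 3, - 2, - 1, - 5/9, - 5/9,0,1/9 , 7/8, 1,5, 9]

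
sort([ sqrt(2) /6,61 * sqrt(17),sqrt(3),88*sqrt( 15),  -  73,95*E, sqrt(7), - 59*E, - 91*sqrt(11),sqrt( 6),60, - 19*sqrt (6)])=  [-91*sqrt (11), - 59*E, - 73,  -  19*sqrt(6),sqrt(2 ) /6, sqrt( 3), sqrt(6),  sqrt(7),60, 61*sqrt( 17), 95*E,88*sqrt (15) ]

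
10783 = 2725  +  8058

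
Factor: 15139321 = 15139321^1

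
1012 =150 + 862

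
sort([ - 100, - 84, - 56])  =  [ - 100,-84, - 56 ] 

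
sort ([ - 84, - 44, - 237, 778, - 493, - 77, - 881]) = [-881  , - 493, - 237, - 84, - 77,- 44, 778 ] 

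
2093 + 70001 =72094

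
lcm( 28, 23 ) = 644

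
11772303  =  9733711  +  2038592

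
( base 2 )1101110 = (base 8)156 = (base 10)110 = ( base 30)3K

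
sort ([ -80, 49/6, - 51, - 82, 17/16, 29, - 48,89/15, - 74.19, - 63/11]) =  [ - 82,  -  80 , - 74.19, - 51, - 48, - 63/11, 17/16 , 89/15,49/6,29]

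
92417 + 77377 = 169794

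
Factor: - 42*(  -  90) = 3780 = 2^2* 3^3*5^1*7^1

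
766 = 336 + 430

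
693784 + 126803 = 820587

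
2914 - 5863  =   - 2949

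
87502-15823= 71679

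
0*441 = 0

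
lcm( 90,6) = 90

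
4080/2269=4080/2269 = 1.80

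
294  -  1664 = -1370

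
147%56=35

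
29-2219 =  - 2190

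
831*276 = 229356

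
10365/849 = 3455/283 = 12.21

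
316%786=316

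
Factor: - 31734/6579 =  - 82/17=-2^1*17^ ( - 1)*41^1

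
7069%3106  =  857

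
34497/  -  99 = - 349 +6/11 = - 348.45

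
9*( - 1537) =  - 13833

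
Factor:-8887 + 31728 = 22841 = 7^1*13^1*251^1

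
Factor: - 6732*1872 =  - 2^6*3^4* 11^1 * 13^1*17^1= - 12602304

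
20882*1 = 20882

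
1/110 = 1/110 = 0.01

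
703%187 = 142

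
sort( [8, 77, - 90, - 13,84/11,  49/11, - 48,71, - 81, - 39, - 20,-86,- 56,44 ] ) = [ - 90,- 86, - 81, - 56, - 48,-39, - 20, - 13, 49/11,84/11 , 8,44, 71, 77] 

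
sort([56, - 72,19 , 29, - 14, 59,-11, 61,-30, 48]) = [ - 72, - 30,-14,  -  11,19,29,48, 56, 59 , 61 ]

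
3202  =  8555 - 5353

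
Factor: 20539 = 19^1*23^1*47^1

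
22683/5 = 22683/5=4536.60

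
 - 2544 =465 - 3009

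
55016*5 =275080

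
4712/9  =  4712/9  =  523.56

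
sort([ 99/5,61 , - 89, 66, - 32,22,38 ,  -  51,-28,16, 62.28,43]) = [-89, - 51, - 32, - 28,16,99/5,22,38, 43,61,62.28,66 ] 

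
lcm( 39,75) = 975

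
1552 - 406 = 1146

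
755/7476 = 755/7476 = 0.10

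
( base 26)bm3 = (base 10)8011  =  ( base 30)8R1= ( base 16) 1F4B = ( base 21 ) i3a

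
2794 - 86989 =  - 84195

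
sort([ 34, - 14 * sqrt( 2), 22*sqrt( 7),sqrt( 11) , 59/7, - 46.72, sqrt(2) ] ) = [ - 46.72,-14*sqrt(2),sqrt( 2 ), sqrt( 11 ), 59/7, 34, 22 * sqrt( 7 )]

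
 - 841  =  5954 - 6795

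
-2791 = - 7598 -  -4807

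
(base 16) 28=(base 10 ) 40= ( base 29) 1b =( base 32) 18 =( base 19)22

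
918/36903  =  306/12301 = 0.02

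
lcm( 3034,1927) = 142598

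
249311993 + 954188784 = 1203500777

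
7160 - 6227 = 933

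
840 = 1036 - 196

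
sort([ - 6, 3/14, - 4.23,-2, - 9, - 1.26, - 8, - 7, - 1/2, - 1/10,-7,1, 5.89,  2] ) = [ - 9, - 8, -7, - 7, - 6, - 4.23,  -  2 , - 1.26, - 1/2, - 1/10,3/14,  1, 2,5.89]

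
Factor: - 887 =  - 887^1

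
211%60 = 31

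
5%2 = 1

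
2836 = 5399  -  2563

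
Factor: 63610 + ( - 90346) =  - 2^4 * 3^1* 557^1 = -26736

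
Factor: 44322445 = 5^1*89^1*103^1*967^1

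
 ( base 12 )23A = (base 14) 19c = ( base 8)516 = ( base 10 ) 334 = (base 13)1c9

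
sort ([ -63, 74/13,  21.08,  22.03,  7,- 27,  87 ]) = [ - 63, - 27,  74/13, 7,21.08,  22.03,87]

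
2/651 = 2/651 = 0.00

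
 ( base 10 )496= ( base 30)GG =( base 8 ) 760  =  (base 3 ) 200101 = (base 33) f1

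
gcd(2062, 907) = 1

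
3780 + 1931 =5711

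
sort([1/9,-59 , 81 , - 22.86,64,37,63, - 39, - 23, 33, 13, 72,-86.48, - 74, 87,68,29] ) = [ - 86.48, - 74,- 59, - 39,-23, - 22.86,1/9,13 , 29,33,37, 63,64, 68, 72, 81 , 87] 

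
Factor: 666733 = 666733^1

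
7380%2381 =237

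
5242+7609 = 12851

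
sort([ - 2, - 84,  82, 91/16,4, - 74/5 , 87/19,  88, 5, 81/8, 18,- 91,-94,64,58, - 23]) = [ - 94,-91, - 84, - 23, - 74/5, - 2, 4,87/19, 5, 91/16,81/8, 18, 58,64, 82, 88]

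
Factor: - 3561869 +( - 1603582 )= -5165451 = -3^5*29^1*733^1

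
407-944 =-537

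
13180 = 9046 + 4134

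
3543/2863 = 1 + 680/2863 =1.24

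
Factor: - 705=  - 3^1* 5^1*47^1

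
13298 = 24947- 11649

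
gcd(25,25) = 25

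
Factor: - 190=  -  2^1*5^1*19^1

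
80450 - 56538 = 23912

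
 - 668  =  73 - 741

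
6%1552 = 6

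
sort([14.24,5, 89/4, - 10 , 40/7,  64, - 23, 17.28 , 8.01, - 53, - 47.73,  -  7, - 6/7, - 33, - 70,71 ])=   [ - 70, - 53, - 47.73, - 33, - 23, - 10 , - 7, - 6/7,5, 40/7, 8.01,14.24, 17.28, 89/4,64,  71 ] 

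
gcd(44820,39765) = 15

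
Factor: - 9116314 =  - 2^1*19^1*127^1*1889^1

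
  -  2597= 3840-6437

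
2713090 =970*2797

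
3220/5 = 644 = 644.00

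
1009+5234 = 6243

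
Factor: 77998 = 2^1*  59^1*661^1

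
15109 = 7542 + 7567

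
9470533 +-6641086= 2829447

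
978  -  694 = 284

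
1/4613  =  1/4613 =0.00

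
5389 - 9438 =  - 4049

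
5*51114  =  255570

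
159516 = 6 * 26586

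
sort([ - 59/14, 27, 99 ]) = [ - 59/14, 27, 99] 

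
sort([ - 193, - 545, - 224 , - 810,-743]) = [ - 810, - 743  ,-545 , - 224, - 193]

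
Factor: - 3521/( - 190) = 2^( - 1)*5^( - 1) * 7^1*19^( - 1) * 503^1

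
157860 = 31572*5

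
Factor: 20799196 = 2^2 *11^1*472709^1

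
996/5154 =166/859 = 0.19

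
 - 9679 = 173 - 9852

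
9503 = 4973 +4530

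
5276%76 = 32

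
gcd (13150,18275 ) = 25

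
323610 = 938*345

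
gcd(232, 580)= 116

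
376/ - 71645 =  - 376/71645  =  - 0.01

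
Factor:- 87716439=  -3^5*360973^1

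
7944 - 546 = 7398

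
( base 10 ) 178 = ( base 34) 58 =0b10110010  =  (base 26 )6M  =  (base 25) 73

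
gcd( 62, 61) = 1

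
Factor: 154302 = 2^1*3^1*25717^1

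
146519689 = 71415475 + 75104214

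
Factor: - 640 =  - 2^7*5^1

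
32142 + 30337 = 62479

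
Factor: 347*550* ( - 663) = -126533550 = - 2^1*3^1* 5^2* 11^1*13^1 * 17^1*347^1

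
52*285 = 14820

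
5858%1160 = 58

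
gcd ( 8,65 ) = 1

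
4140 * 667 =2761380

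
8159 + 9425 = 17584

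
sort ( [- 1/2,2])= [ - 1/2 , 2 ]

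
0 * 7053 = 0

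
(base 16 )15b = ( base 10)347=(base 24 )EB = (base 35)9w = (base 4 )11123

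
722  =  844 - 122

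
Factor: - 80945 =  - 5^1*16189^1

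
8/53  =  8/53 =0.15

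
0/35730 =0 = 0.00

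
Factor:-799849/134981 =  -7^(- 1)*11^(-1 )*29^1*1753^ ( - 1) * 27581^1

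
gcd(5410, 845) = 5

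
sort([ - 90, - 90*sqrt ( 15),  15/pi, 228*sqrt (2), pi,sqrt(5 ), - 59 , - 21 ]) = [ - 90 * sqrt( 15 ), - 90, - 59, - 21, sqrt( 5), pi, 15/pi, 228*sqrt(2 ) ]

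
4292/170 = 2146/85 = 25.25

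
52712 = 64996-12284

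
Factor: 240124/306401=2^2*173^1*883^( - 1 ) = 692/883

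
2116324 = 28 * 75583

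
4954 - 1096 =3858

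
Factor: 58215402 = 2^1*3^3*7^1* 337^1 * 457^1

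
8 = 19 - 11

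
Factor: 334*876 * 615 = 179939160 = 2^3*3^2*5^1*41^1*73^1*167^1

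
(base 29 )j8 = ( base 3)202201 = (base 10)559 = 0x22f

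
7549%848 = 765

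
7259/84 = 1037/12 = 86.42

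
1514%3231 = 1514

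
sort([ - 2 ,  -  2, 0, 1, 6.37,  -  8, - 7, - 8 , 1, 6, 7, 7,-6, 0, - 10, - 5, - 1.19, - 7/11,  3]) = [ - 10, - 8, - 8, - 7, - 6,-5, - 2, - 2,-1.19, - 7/11, 0, 0,1,1, 3, 6,6.37, 7, 7 ]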